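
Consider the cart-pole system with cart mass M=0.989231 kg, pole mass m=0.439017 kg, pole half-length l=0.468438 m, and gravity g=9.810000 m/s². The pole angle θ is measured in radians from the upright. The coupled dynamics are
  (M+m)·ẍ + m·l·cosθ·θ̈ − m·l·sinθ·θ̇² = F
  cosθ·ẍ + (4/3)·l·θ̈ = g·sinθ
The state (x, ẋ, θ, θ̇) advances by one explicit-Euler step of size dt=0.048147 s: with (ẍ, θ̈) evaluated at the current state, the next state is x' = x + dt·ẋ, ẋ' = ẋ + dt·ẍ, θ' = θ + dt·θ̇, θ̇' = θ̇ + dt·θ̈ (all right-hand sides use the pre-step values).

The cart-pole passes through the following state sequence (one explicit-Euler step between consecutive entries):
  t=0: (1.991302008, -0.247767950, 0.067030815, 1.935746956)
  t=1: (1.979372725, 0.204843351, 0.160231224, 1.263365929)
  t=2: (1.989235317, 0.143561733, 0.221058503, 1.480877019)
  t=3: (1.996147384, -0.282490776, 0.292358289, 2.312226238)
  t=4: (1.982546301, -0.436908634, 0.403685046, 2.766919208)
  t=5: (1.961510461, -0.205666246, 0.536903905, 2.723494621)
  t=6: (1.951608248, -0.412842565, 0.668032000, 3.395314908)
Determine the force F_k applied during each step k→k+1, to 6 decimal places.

F_0 = 10.509272 N
F_1 = -0.953084 N
F_2 = -9.272878 N
F_3 = -3.037851 N
F_4 = 6.070620 N
F_5 = -4.460144 N

step 0→1:
  ẍ = (ẋ'−ẋ)/dt = (0.204843351−-0.247767950)/0.048147 = 9.400613
  θ̈ = (θ̇'−θ̇)/dt = (1.263365929−1.935746956)/0.048147 = -13.965170
  sinθ=0.066981, cosθ=0.997754
  F = (M+m)·ẍ + m·l·cosθ·θ̈ − m·l·sinθ·θ̇² = 13.426406 + -2.865519 − 0.051615 = 10.509272
step 1→2:
  ẍ = (ẋ'−ẋ)/dt = (0.143561733−0.204843351)/0.048147 = -1.272802
  θ̈ = (θ̇'−θ̇)/dt = (1.480877019−1.263365929)/0.048147 = 4.517646
  sinθ=0.159546, cosθ=0.987190
  F = (M+m)·ẍ + m·l·cosθ·θ̈ − m·l·sinθ·θ̇² = -1.817878 + 0.917163 − 0.052370 = -0.953084
step 2→3:
  ẍ = (ẋ'−ẋ)/dt = (-0.282490776−0.143561733)/0.048147 = -8.848994
  θ̈ = (θ̇'−θ̇)/dt = (2.312226238−1.480877019)/0.048147 = 17.266896
  sinθ=0.219262, cosθ=0.975666
  F = (M+m)·ẍ + m·l·cosθ·θ̈ − m·l·sinθ·θ̇² = -12.638558 + 3.464566 − 0.098886 = -9.272878
step 3→4:
  ẍ = (ẋ'−ẋ)/dt = (-0.436908634−-0.282490776)/0.048147 = -3.207217
  θ̈ = (θ̇'−θ̇)/dt = (2.766919208−2.312226238)/0.048147 = 9.443848
  sinθ=0.288211, cosθ=0.957567
  F = (M+m)·ẍ + m·l·cosθ·θ̈ − m·l·sinθ·θ̇² = -4.580701 + 1.859737 − 0.316887 = -3.037851
step 4→5:
  ẍ = (ẋ'−ẋ)/dt = (-0.205666246−-0.436908634)/0.048147 = 4.802841
  θ̈ = (θ̇'−θ̇)/dt = (2.723494621−2.766919208)/0.048147 = -0.901917
  sinθ=0.392810, cosθ=0.919620
  F = (M+m)·ẍ + m·l·cosθ·θ̈ − m·l·sinθ·θ̇² = 6.859648 + -0.170572 − 0.618456 = 6.070620
step 5→6:
  ẍ = (ẋ'−ẋ)/dt = (-0.412842565−-0.205666246)/0.048147 = -4.302995
  θ̈ = (θ̇'−θ̇)/dt = (3.395314908−2.723494621)/0.048147 = 13.953523
  sinθ=0.511478, cosθ=0.859296
  F = (M+m)·ẍ + m·l·cosθ·θ̈ − m·l·sinθ·θ̇² = -6.145745 + 2.465814 − 0.780213 = -4.460144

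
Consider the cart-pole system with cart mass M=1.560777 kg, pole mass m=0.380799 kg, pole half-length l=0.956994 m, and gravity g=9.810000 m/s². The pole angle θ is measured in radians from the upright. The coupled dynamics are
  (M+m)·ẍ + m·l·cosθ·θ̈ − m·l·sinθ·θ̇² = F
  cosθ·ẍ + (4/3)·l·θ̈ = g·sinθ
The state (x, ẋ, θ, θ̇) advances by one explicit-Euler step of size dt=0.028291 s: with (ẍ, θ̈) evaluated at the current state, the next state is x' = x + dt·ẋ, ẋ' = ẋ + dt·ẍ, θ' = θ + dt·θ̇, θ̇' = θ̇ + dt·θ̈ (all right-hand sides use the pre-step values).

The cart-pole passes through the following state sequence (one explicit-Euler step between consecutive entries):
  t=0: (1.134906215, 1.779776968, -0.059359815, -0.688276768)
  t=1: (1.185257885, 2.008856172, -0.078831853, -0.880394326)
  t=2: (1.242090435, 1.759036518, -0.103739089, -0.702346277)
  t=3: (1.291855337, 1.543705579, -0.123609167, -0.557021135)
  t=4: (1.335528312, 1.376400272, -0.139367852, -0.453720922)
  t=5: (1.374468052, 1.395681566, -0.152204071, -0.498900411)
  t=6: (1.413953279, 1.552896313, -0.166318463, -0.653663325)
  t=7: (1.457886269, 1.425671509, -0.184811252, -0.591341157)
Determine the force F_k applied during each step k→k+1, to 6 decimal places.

step 0→1:
  ẍ = (ẋ'−ẋ)/dt = (2.008856172−1.779776968)/0.028291 = 8.097247
  θ̈ = (θ̇'−θ̇)/dt = (-0.880394326−-0.688276768)/0.028291 = -6.790766
  sinθ=-0.059325, cosθ=0.998239
  F = (M+m)·ẍ + m·l·cosθ·θ̈ − m·l·sinθ·θ̇² = 15.721420 + -2.470348 − -0.010242 = 13.261313
step 1→2:
  ẍ = (ẋ'−ẋ)/dt = (1.759036518−2.008856172)/0.028291 = -8.830358
  θ̈ = (θ̇'−θ̇)/dt = (-0.702346277−-0.880394326)/0.028291 = 6.293452
  sinθ=-0.078750, cosθ=0.996894
  F = (M+m)·ẍ + m·l·cosθ·θ̈ − m·l·sinθ·θ̇² = -17.144811 + 2.286352 − -0.022244 = -14.836215
step 2→3:
  ẍ = (ẋ'−ẋ)/dt = (1.543705579−1.759036518)/0.028291 = -7.611288
  θ̈ = (θ̇'−θ̇)/dt = (-0.557021135−-0.702346277)/0.028291 = 5.136798
  sinθ=-0.103553, cosθ=0.994624
  F = (M+m)·ẍ + m·l·cosθ·θ̈ − m·l·sinθ·θ̇² = -14.777893 + 1.861900 − -0.018615 = -12.897378
step 3→4:
  ẍ = (ẋ'−ẋ)/dt = (1.376400272−1.543705579)/0.028291 = -5.913729
  θ̈ = (θ̇'−θ̇)/dt = (-0.453720922−-0.557021135)/0.028291 = 3.651345
  sinθ=-0.123295, cosθ=0.992370
  F = (M+m)·ẍ + m·l·cosθ·θ̈ − m·l·sinθ·θ̇² = -11.481954 + 1.320479 − -0.013941 = -10.147534
step 4→5:
  ẍ = (ẋ'−ẋ)/dt = (1.395681566−1.376400272)/0.028291 = 0.681535
  θ̈ = (θ̇'−θ̇)/dt = (-0.498900411−-0.453720922)/0.028291 = -1.596956
  sinθ=-0.138917, cosθ=0.990304
  F = (M+m)·ẍ + m·l·cosθ·θ̈ − m·l·sinθ·θ̇² = 1.323251 + -0.576324 − -0.010422 = 0.757349
step 5→6:
  ẍ = (ẋ'−ẋ)/dt = (1.552896313−1.395681566)/0.028291 = 5.557059
  θ̈ = (θ̇'−θ̇)/dt = (-0.653663325−-0.498900411)/0.028291 = -5.470394
  sinθ=-0.151617, cosθ=0.988439
  F = (M+m)·ẍ + m·l·cosθ·θ̈ − m·l·sinθ·θ̇² = 10.789452 + -1.970487 − -0.013752 = 8.832717
step 6→7:
  ẍ = (ẋ'−ẋ)/dt = (1.425671509−1.552896313)/0.028291 = -4.497006
  θ̈ = (θ̇'−θ̇)/dt = (-0.591341157−-0.653663325)/0.028291 = 2.202897
  sinθ=-0.165553, cosθ=0.986201
  F = (M+m)·ẍ + m·l·cosθ·θ̈ − m·l·sinθ·θ̇² = -8.731279 + 0.791707 − -0.025778 = -7.913794

F_0 = 13.261313 N
F_1 = -14.836215 N
F_2 = -12.897378 N
F_3 = -10.147534 N
F_4 = 0.757349 N
F_5 = 8.832717 N
F_6 = -7.913794 N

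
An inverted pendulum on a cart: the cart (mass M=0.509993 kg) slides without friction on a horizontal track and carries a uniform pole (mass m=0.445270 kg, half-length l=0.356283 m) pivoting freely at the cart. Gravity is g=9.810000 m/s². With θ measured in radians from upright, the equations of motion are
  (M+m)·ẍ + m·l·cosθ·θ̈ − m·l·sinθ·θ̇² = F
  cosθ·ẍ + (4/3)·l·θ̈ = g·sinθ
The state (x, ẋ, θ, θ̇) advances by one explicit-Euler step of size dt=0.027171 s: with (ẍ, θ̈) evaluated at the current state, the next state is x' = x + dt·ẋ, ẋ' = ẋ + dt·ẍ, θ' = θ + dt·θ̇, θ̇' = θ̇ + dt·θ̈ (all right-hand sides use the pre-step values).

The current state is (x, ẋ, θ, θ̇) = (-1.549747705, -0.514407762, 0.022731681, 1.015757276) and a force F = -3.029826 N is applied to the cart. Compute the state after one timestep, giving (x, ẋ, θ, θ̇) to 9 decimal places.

(-1.563724678, -0.649962645, 0.050330822, 1.313789487)

sinθ=0.022729723, cosθ=0.999741646
temp = (F + m·l·θ̇²·sinθ)/(M+m) = (-3.029826 + 0.003720425)/0.955263 = -3.167824541
θ̈ = (g·sinθ − cosθ·temp)/(l·(4/3 − m·cos²θ/(M+m))) = 10.968761209
ẍ = temp − m·l·θ̈·cosθ/(M+m) = -4.988954528
Euler: x'=-1.549747705+0.027171·-0.514407762=-1.563724678, ẋ'=-0.514407762+0.027171·-4.988954528=-0.649962645
       θ'=0.022731681+0.027171·1.015757276=0.050330822, θ̇'=1.015757276+0.027171·10.968761209=1.313789487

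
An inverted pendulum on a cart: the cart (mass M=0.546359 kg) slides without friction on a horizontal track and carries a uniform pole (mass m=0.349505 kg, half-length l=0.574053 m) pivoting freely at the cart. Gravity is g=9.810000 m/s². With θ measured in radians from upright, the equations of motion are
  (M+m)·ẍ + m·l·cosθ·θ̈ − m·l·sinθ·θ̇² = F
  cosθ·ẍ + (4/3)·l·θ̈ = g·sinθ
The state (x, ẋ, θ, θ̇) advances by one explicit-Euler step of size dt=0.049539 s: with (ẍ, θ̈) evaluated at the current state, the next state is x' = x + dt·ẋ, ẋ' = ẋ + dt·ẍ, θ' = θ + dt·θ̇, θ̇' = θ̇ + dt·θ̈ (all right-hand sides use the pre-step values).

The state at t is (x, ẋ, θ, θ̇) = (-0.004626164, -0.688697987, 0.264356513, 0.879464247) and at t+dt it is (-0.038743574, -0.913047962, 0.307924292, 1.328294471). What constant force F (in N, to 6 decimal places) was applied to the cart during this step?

F = -2.343068 N

ẍ = (ẋ'−ẋ)/dt = (-0.913047962−-0.688697987)/0.049539 = -4.528755
θ̈ = (θ̇'−θ̇)/dt = (1.328294471−0.879464247)/0.049539 = 9.060139
sinθ=0.261288, cosθ=0.965261
F = (M+m)·ẍ + m·l·cosθ·θ̈ − m·l·sinθ·θ̇² = -4.057148 + 1.754627 − 0.040547 = -2.343068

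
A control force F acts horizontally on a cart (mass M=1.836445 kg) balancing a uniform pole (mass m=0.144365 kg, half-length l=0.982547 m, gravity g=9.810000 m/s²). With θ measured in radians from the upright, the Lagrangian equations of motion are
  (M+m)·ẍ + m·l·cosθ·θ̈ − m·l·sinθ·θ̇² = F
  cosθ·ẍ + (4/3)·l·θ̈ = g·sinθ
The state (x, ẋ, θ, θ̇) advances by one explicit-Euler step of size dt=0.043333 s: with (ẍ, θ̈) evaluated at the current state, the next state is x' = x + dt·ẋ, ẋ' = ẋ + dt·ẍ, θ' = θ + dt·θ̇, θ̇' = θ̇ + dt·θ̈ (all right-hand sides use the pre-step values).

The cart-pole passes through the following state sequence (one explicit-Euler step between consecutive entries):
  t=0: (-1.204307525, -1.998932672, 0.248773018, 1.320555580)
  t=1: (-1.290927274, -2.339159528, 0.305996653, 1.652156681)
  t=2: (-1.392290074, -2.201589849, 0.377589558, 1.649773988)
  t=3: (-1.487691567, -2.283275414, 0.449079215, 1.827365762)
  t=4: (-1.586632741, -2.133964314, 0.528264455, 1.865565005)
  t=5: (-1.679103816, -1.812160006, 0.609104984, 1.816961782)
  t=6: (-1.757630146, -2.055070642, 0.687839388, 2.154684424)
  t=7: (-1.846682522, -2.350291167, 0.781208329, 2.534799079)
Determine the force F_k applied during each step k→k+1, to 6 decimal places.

step 0→1:
  ẍ = (ẋ'−ẋ)/dt = (-2.339159528−-1.998932672)/0.043333 = -7.851449
  θ̈ = (θ̇'−θ̇)/dt = (1.652156681−1.320555580)/0.043333 = 7.652392
  sinθ=0.246215, cosθ=0.969215
  F = (M+m)·ẍ + m·l·cosθ·θ̈ − m·l·sinθ·θ̇² = -15.552229 + 1.052041 − 0.060904 = -14.561092
step 1→2:
  ẍ = (ẋ'−ẋ)/dt = (-2.201589849−-2.339159528)/0.043333 = 3.174709
  θ̈ = (θ̇'−θ̇)/dt = (1.649773988−1.652156681)/0.043333 = -0.054986
  sinθ=0.301244, cosθ=0.953547
  F = (M+m)·ẍ + m·l·cosθ·θ̈ − m·l·sinθ·θ̇² = 6.288496 + -0.007437 − 0.116637 = 6.164422
step 2→3:
  ẍ = (ẋ'−ẋ)/dt = (-2.283275414−-2.201589849)/0.043333 = -1.885066
  θ̈ = (θ̇'−θ̇)/dt = (1.827365762−1.649773988)/0.043333 = 4.098303
  sinθ=0.368681, cosθ=0.929556
  F = (M+m)·ẍ + m·l·cosθ·θ̈ − m·l·sinθ·θ̇² = -3.733958 + 0.540375 − 0.142336 = -3.335919
step 3→4:
  ẍ = (ẋ'−ẋ)/dt = (-2.133964314−-2.283275414)/0.043333 = 3.445667
  θ̈ = (θ̇'−θ̇)/dt = (1.865565005−1.827365762)/0.043333 = 0.881528
  sinθ=0.434136, cosθ=0.900847
  F = (M+m)·ẍ + m·l·cosθ·θ̈ − m·l·sinθ·θ̇² = 6.825212 + 0.112643 − 0.205633 = 6.732222
step 4→5:
  ẍ = (ẋ'−ẋ)/dt = (-1.812160006−-2.133964314)/0.043333 = 7.426310
  θ̈ = (θ̇'−θ̇)/dt = (1.816961782−1.865565005)/0.043333 = -1.121621
  sinθ=0.504035, cosθ=0.863683
  F = (M+m)·ẍ + m·l·cosθ·θ̈ − m·l·sinθ·θ̇² = 14.710110 + -0.137409 − 0.248827 = 14.323874
step 5→6:
  ẍ = (ẋ'−ẋ)/dt = (-2.055070642−-1.812160006)/0.043333 = -5.605673
  θ̈ = (θ̇'−θ̇)/dt = (2.154684424−1.816961782)/0.043333 = 7.793659
  sinθ=0.572134, cosθ=0.820160
  F = (M+m)·ẍ + m·l·cosθ·θ̈ − m·l·sinθ·θ̇² = -11.103774 + 0.906683 − 0.267919 = -10.465010
step 6→7:
  ẍ = (ẋ'−ẋ)/dt = (-2.350291167−-2.055070642)/0.043333 = -6.812834
  θ̈ = (θ̇'−θ̇)/dt = (2.534799079−2.154684424)/0.043333 = 8.771944
  sinθ=0.634869, cosθ=0.772620
  F = (M+m)·ẍ + m·l·cosθ·θ̈ − m·l·sinθ·θ̇² = -13.494929 + 0.961339 − 0.418087 = -12.951677

F_0 = -14.561092 N
F_1 = 6.164422 N
F_2 = -3.335919 N
F_3 = 6.732222 N
F_4 = 14.323874 N
F_5 = -10.465010 N
F_6 = -12.951677 N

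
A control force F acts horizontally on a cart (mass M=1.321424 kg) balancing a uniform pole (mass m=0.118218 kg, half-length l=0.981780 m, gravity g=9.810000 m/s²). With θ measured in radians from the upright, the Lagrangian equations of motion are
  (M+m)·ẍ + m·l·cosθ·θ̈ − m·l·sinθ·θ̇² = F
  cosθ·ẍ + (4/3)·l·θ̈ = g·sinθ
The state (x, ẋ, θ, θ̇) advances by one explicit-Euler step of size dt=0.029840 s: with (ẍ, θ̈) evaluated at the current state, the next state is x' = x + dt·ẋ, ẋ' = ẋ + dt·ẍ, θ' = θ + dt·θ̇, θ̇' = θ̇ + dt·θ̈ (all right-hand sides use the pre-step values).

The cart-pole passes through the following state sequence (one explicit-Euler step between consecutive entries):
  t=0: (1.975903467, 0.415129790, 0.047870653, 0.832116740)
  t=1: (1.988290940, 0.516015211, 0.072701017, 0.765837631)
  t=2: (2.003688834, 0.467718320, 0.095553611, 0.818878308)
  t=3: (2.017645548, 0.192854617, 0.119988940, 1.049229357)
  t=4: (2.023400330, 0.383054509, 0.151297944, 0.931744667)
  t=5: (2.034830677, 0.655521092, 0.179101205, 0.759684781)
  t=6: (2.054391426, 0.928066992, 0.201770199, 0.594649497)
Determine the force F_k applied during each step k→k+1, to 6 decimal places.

F_0 = 4.605909 N
F_1 = -2.129287 N
F_2 = -12.376454 N
F_3 = 8.707294 N
F_4 = 12.468476 N
F_5 = 12.505502 N

step 0→1:
  ẍ = (ẋ'−ẋ)/dt = (0.516015211−0.415129790)/0.029840 = 3.380879
  θ̈ = (θ̇'−θ̇)/dt = (0.765837631−0.832116740)/0.029840 = -2.221150
  sinθ=0.047852, cosθ=0.998854
  F = (M+m)·ẍ + m·l·cosθ·θ̈ − m·l·sinθ·θ̇² = 4.867255 + -0.257500 − 0.003846 = 4.605909
step 1→2:
  ẍ = (ẋ'−ẋ)/dt = (0.467718320−0.516015211)/0.029840 = -1.618529
  θ̈ = (θ̇'−θ̇)/dt = (0.818878308−0.765837631)/0.029840 = 1.777503
  sinθ=0.072637, cosθ=0.997358
  F = (M+m)·ẍ + m·l·cosθ·θ̈ − m·l·sinθ·θ̇² = -2.330102 + 0.205759 − 0.004945 = -2.129287
step 2→3:
  ẍ = (ẋ'−ẋ)/dt = (0.192854617−0.467718320)/0.029840 = -9.211250
  θ̈ = (θ̇'−θ̇)/dt = (1.049229357−0.818878308)/0.029840 = 7.719539
  sinθ=0.095408, cosθ=0.995438
  F = (M+m)·ẍ + m·l·cosθ·θ̈ − m·l·sinθ·θ̇² = -13.260903 + 0.891874 − 0.007425 = -12.376454
step 3→4:
  ẍ = (ẋ'−ẋ)/dt = (0.383054509−0.192854617)/0.029840 = 6.373991
  θ̈ = (θ̇'−θ̇)/dt = (0.931744667−1.049229357)/0.029840 = -3.937154
  sinθ=0.119701, cosθ=0.992810
  F = (M+m)·ẍ + m·l·cosθ·θ̈ − m·l·sinθ·θ̇² = 9.176265 + -0.453677 − 0.015295 = 8.707294
step 4→5:
  ẍ = (ẋ'−ẋ)/dt = (0.655521092−0.383054509)/0.029840 = 9.130918
  θ̈ = (θ̇'−θ̇)/dt = (0.759684781−0.931744667)/0.029840 = -5.766082
  sinθ=0.150721, cosθ=0.988576
  F = (M+m)·ẍ + m·l·cosθ·θ̈ − m·l·sinθ·θ̇² = 13.145253 + -0.661590 − 0.015187 = 12.468476
step 5→6:
  ẍ = (ẋ'−ẋ)/dt = (0.928066992−0.655521092)/0.029840 = 9.133576
  θ̈ = (θ̇'−θ̇)/dt = (0.594649497−0.759684781)/0.029840 = -5.530673
  sinθ=0.178145, cosθ=0.984004
  F = (M+m)·ẍ + m·l·cosθ·θ̈ − m·l·sinθ·θ̇² = 13.149079 + -0.631645 − 0.011933 = 12.505502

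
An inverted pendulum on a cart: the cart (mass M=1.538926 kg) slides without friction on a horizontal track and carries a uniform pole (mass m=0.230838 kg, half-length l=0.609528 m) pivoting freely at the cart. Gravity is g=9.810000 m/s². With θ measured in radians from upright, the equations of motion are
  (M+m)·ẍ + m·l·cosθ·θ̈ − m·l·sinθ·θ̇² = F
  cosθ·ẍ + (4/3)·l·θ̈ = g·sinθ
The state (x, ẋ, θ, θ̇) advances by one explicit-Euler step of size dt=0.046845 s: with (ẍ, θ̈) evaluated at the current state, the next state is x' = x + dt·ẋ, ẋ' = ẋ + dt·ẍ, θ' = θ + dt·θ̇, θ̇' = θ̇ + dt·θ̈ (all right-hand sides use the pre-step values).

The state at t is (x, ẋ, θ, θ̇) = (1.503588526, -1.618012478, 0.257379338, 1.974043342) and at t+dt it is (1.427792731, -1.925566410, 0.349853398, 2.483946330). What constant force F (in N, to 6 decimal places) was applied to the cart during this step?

F = -10.277610 N

ẍ = (ẋ'−ẋ)/dt = (-1.925566410−-1.618012478)/0.046845 = -6.565352
θ̈ = (θ̇'−θ̇)/dt = (2.483946330−1.974043342)/0.046845 = 10.884897
sinθ=0.254547, cosθ=0.967060
F = (M+m)·ẍ + m·l·cosθ·θ̈ − m·l·sinθ·θ̇² = -11.619124 + 1.481081 − 0.139567 = -10.277610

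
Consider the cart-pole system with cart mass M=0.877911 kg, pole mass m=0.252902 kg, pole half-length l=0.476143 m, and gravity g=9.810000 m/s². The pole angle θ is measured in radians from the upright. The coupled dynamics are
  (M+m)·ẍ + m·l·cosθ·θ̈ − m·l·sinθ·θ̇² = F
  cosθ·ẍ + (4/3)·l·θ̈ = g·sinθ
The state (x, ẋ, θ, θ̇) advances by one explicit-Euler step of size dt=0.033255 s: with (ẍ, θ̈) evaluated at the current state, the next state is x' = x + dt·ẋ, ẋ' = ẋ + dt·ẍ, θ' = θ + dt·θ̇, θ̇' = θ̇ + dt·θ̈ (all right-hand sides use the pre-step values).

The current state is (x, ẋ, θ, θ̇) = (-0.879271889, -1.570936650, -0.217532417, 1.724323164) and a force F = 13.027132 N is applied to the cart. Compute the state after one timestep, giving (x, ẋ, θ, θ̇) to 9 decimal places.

(-0.931513387, -1.103883064, -0.160190050, 0.895075288)

sinθ=-0.215820853, cosθ=0.976432977
temp = (F + m·l·θ̇²·sinθ)/(M+m) = (13.027132 + -0.077271688)/1.130813 = 11.451814148
θ̈ = (g·sinθ − cosθ·temp)/(l·(4/3 − m·cos²θ/(M+m))) = -24.936035964
ẍ = temp − m·l·θ̈·cosθ/(M+m) = 14.044612425
Euler: x'=-0.879271889+0.033255·-1.570936650=-0.931513387, ẋ'=-1.570936650+0.033255·14.044612425=-1.103883064
       θ'=-0.217532417+0.033255·1.724323164=-0.160190050, θ̇'=1.724323164+0.033255·-24.936035964=0.895075288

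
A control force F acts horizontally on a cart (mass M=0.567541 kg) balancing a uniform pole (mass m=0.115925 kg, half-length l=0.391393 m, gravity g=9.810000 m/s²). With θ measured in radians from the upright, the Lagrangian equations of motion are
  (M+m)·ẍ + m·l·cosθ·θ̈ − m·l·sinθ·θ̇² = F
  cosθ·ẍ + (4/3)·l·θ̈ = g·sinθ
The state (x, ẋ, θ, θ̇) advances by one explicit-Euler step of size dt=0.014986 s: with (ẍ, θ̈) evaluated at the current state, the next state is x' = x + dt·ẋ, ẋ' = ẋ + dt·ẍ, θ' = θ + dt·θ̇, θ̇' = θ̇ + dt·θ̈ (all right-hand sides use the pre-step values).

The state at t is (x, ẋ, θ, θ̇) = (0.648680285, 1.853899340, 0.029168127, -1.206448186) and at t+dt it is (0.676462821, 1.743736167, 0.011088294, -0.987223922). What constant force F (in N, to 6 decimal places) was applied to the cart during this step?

F = -4.362684 N

ẍ = (ẋ'−ẋ)/dt = (1.743736167−1.853899340)/0.014986 = -7.351073
θ̈ = (θ̇'−θ̇)/dt = (-0.987223922−-1.206448186)/0.014986 = 14.628604
sinθ=0.029164, cosθ=0.999575
F = (M+m)·ẍ + m·l·cosθ·θ̈ − m·l·sinθ·θ̇² = -5.024208 + 0.663450 − 0.001926 = -4.362684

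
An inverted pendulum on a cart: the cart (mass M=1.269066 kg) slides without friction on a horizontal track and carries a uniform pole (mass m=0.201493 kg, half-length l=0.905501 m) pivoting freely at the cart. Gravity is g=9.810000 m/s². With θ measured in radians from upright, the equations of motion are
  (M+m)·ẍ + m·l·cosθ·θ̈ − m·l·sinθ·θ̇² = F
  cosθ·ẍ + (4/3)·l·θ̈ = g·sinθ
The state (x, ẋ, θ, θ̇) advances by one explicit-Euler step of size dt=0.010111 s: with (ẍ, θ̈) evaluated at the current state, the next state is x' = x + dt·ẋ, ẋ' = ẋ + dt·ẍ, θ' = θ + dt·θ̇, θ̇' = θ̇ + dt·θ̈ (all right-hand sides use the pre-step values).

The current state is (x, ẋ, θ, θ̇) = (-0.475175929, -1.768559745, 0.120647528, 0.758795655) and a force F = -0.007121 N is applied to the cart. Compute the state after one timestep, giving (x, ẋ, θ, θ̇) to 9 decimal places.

sinθ=0.120355054, cosθ=0.992730911
temp = (F + m·l·θ̇²·sinθ)/(M+m) = (-0.007121 + 0.012643371)/1.470559 = 0.003755287
θ̈ = (g·sinθ − cosθ·temp)/(l·(4/3 − m·cos²θ/(M+m))) = 1.084689291
ẍ = temp − m·l·θ̈·cosθ/(M+m) = -0.129843754
Euler: x'=-0.475175929+0.010111·-1.768559745=-0.493057837, ẋ'=-1.768559745+0.010111·-0.129843754=-1.769872595
       θ'=0.120647528+0.010111·0.758795655=0.128319711, θ̇'=0.758795655+0.010111·1.084689291=0.769762948

(-0.493057837, -1.769872595, 0.128319711, 0.769762948)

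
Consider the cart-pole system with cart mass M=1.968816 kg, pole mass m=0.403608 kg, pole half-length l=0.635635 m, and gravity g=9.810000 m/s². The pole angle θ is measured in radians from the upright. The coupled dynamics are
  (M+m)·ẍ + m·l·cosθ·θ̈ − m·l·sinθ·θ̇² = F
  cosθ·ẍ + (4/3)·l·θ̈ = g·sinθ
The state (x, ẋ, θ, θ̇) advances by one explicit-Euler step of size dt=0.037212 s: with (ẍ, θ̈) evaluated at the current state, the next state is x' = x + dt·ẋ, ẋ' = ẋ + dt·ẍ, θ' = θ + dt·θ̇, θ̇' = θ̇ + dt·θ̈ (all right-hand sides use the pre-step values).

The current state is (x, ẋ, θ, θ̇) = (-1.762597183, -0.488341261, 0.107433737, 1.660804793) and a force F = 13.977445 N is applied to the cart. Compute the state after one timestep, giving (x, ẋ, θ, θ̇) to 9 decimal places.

sinθ=0.107227189, cosθ=0.994234545
temp = (F + m·l·θ̇²·sinθ)/(M+m) = (13.977445 + 0.075876916)/2.372424 = 5.923613113
θ̈ = (g·sinθ − cosθ·temp)/(l·(4/3 − m·cos²θ/(M+m))) = -6.531778531
ẍ = temp − m·l·θ̈·cosθ/(M+m) = 6.625869276
Euler: x'=-1.762597183+0.037212·-0.488341261=-1.780769338, ẋ'=-0.488341261+0.037212·6.625869276=-0.241779413
       θ'=0.107433737+0.037212·1.660804793=0.169235605, θ̇'=1.660804793+0.037212·-6.531778531=1.417744250

(-1.780769338, -0.241779413, 0.169235605, 1.417744250)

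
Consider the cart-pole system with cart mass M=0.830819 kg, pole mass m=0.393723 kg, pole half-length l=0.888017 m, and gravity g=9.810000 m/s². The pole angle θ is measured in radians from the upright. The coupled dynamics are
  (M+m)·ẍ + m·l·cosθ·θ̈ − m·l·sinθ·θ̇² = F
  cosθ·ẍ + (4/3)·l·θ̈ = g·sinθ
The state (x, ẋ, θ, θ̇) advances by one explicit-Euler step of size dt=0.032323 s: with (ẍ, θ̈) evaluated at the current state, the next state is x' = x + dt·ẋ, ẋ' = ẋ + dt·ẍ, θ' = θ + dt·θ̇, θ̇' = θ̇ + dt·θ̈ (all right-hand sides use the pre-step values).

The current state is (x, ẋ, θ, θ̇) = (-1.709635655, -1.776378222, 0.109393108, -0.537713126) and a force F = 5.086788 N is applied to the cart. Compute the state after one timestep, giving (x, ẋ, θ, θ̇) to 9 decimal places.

(-1.767053528, -1.610618481, 0.092012607, -0.647635641)

sinθ=0.109175057, cosθ=0.994022538
temp = (F + m·l·θ̇²·sinθ)/(M+m) = (5.086788 + 0.011036637)/1.224542 = 4.163045969
θ̈ = (g·sinθ − cosθ·temp)/(l·(4/3 − m·cos²θ/(M+m))) = -3.400752246
ẍ = temp − m·l·θ̈·cosθ/(M+m) = 5.128228839
Euler: x'=-1.709635655+0.032323·-1.776378222=-1.767053528, ẋ'=-1.776378222+0.032323·5.128228839=-1.610618481
       θ'=0.109393108+0.032323·-0.537713126=0.092012607, θ̇'=-0.537713126+0.032323·-3.400752246=-0.647635641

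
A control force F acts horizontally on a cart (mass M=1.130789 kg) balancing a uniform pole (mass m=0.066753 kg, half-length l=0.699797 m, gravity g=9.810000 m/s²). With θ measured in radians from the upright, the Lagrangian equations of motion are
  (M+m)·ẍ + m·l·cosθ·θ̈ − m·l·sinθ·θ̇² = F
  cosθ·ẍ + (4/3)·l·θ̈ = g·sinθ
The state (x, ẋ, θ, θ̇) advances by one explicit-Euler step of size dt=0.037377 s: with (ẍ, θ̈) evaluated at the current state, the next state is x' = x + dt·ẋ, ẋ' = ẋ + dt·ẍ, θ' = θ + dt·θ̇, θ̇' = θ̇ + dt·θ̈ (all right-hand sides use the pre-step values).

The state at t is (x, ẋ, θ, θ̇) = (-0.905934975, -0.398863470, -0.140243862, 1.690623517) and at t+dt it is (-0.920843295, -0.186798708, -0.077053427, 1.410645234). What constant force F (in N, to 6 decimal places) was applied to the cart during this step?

ẍ = (ẋ'−ẋ)/dt = (-0.186798708−-0.398863470)/0.037377 = 5.673670
θ̈ = (θ̇'−θ̇)/dt = (1.410645234−1.690623517)/0.037377 = -7.490657
sinθ=-0.139785, cosθ=0.990182
F = (M+m)·ẍ + m·l·cosθ·θ̈ − m·l·sinθ·θ̇² = 6.794458 + -0.346480 − -0.018664 = 6.466642

F = 6.466642 N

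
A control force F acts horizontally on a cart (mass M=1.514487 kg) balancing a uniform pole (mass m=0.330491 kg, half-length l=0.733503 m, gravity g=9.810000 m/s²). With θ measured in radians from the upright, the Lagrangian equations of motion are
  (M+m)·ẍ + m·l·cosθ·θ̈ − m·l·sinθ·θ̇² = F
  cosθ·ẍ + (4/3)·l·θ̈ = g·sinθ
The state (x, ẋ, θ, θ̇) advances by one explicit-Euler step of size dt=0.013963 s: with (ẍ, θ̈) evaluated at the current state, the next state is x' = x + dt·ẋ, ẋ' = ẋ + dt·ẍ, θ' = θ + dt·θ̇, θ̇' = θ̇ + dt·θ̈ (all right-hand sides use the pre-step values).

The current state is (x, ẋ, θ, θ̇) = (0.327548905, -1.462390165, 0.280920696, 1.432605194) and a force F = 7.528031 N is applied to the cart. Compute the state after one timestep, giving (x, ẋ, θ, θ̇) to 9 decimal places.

(0.307129551, -1.401755188, 0.300924162, 1.411866465)

sinθ=0.277240371, cosθ=0.960800591
temp = (F + m·l·θ̇²·sinθ)/(M+m) = (7.528031 + 0.137933910)/1.844978 = 4.155044076
θ̈ = (g·sinθ − cosθ·temp)/(l·(4/3 − m·cos²θ/(M+m))) = -1.485263095
ẍ = temp − m·l·θ̈·cosθ/(M+m) = 4.342546546
Euler: x'=0.327548905+0.013963·-1.462390165=0.307129551, ẋ'=-1.462390165+0.013963·4.342546546=-1.401755188
       θ'=0.280920696+0.013963·1.432605194=0.300924162, θ̇'=1.432605194+0.013963·-1.485263095=1.411866465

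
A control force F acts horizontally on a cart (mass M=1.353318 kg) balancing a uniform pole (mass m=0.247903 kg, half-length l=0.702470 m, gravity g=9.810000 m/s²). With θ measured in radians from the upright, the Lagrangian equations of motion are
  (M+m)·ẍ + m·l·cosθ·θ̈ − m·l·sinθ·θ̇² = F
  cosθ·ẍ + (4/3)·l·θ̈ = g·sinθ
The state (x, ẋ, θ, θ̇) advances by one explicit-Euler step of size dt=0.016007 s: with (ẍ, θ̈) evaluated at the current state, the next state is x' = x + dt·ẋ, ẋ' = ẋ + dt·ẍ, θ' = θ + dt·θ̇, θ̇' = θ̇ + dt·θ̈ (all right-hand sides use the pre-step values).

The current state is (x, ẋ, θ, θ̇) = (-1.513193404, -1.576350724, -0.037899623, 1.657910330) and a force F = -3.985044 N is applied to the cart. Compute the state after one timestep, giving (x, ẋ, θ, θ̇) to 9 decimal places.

sinθ=-0.037890551, cosθ=0.999281895
temp = (F + m·l·θ̇²·sinθ)/(M+m) = (-3.985044 + -0.018136879)/1.601221 = -2.500080176
θ̈ = (g·sinθ − cosθ·temp)/(l·(4/3 − m·cos²θ/(M+m))) = 2.568252365
ẍ = temp − m·l·θ̈·cosθ/(M+m) = -2.779195707
Euler: x'=-1.513193404+0.016007·-1.576350724=-1.538426050, ẋ'=-1.576350724+0.016007·-2.779195707=-1.620837310
       θ'=-0.037899623+0.016007·1.657910330=-0.011361452, θ̇'=1.657910330+0.016007·2.568252365=1.699020346

(-1.538426050, -1.620837310, -0.011361452, 1.699020346)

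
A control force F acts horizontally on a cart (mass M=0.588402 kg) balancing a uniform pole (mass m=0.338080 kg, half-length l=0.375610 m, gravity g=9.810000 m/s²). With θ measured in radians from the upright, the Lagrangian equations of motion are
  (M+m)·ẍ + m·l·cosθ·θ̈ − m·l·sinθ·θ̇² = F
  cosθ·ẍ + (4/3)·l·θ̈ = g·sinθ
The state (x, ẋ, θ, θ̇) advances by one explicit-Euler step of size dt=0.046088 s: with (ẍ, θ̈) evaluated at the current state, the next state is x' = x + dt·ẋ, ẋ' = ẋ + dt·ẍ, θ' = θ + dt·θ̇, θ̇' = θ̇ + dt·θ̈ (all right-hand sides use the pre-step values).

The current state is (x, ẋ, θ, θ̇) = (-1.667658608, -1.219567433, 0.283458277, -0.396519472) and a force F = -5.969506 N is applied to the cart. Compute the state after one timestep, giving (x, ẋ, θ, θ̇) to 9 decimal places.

sinθ=0.279677585, cosθ=0.960093979
temp = (F + m·l·θ̇²·sinθ)/(M+m) = (-5.969506 + 0.005583973)/0.926482 = -6.437169882
θ̈ = (g·sinθ − cosθ·temp)/(l·(4/3 − m·cos²θ/(M+m))) = 23.830718387
ẍ = temp − m·l·θ̈·cosθ/(M+m) = -9.573129924
Euler: x'=-1.667658608+0.046088·-1.219567433=-1.723866032, ẋ'=-1.219567433+0.046088·-9.573129924=-1.660773845
       θ'=0.283458277+0.046088·-0.396519472=0.265183488, θ̇'=-0.396519472+0.046088·23.830718387=0.701790677

(-1.723866032, -1.660773845, 0.265183488, 0.701790677)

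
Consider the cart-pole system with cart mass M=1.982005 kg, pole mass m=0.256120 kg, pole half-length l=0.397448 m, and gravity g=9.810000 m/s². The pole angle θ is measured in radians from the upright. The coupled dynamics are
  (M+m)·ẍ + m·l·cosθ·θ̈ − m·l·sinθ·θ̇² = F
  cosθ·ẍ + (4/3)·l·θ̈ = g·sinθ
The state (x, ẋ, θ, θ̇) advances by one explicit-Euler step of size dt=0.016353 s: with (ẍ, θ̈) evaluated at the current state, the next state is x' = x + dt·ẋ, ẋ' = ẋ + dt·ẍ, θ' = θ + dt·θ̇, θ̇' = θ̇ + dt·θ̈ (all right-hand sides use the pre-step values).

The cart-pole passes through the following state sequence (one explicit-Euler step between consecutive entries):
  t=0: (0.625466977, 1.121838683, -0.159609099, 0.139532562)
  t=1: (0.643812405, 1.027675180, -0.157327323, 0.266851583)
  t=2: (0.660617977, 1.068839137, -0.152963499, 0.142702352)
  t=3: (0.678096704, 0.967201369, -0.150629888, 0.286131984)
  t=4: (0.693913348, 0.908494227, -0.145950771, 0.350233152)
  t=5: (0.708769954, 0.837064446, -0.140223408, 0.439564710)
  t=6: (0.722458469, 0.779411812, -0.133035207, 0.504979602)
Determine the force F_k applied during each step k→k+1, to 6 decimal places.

step 0→1:
  ẍ = (ẋ'−ẋ)/dt = (1.027675180−1.121838683)/0.016353 = -5.758179
  θ̈ = (θ̇'−θ̇)/dt = (0.266851583−0.139532562)/0.016353 = 7.785668
  sinθ=-0.158932, cosθ=0.987289
  F = (M+m)·ẍ + m·l·cosθ·θ̈ − m·l·sinθ·θ̇² = -12.887525 + 0.782464 − -0.000315 = -12.104746
step 1→2:
  ẍ = (ẋ'−ẋ)/dt = (1.068839137−1.027675180)/0.016353 = 2.517211
  θ̈ = (θ̇'−θ̇)/dt = (0.142702352−0.266851583)/0.016353 = -7.591832
  sinθ=-0.156679, cosθ=0.987650
  F = (M+m)·ẍ + m·l·cosθ·θ̈ − m·l·sinθ·θ̇² = 5.633834 + -0.763261 − -0.001136 = 4.871708
step 2→3:
  ẍ = (ẋ'−ẋ)/dt = (0.967201369−1.068839137)/0.016353 = -6.215237
  θ̈ = (θ̇'−θ̇)/dt = (0.286131984−0.142702352)/0.016353 = 8.770845
  sinθ=-0.152368, cosθ=0.988324
  F = (M+m)·ẍ + m·l·cosθ·θ̈ − m·l·sinθ·θ̇² = -13.910477 + 0.882398 − -0.000316 = -13.027763
step 3→4:
  ẍ = (ẋ'−ẋ)/dt = (0.908494227−0.967201369)/0.016353 = -3.589992
  θ̈ = (θ̇'−θ̇)/dt = (0.350233152−0.286131984)/0.016353 = 3.919842
  sinθ=-0.150061, cosθ=0.988677
  F = (M+m)·ẍ + m·l·cosθ·θ̈ − m·l·sinθ·θ̇² = -8.034851 + 0.394500 − -0.001251 = -7.639101
step 4→5:
  ẍ = (ẋ'−ẋ)/dt = (0.837064446−0.908494227)/0.016353 = -4.367992
  θ̈ = (θ̇'−θ̇)/dt = (0.439564710−0.350233152)/0.016353 = 5.462701
  sinθ=-0.145433, cosθ=0.989368
  F = (M+m)·ẍ + m·l·cosθ·θ̈ − m·l·sinθ·θ̇² = -9.776113 + 0.550160 − -0.001816 = -9.224137
step 5→6:
  ẍ = (ẋ'−ẋ)/dt = (0.779411812−0.837064446)/0.016353 = -3.525508
  θ̈ = (θ̇'−θ̇)/dt = (0.504979602−0.439564710)/0.016353 = 4.000177
  sinθ=-0.139764, cosθ=0.990185
  F = (M+m)·ẍ + m·l·cosθ·θ̈ − m·l·sinθ·θ̇² = -7.890528 + 0.403199 − -0.002749 = -7.484580

F_0 = -12.104746 N
F_1 = 4.871708 N
F_2 = -13.027763 N
F_3 = -7.639101 N
F_4 = -9.224137 N
F_5 = -7.484580 N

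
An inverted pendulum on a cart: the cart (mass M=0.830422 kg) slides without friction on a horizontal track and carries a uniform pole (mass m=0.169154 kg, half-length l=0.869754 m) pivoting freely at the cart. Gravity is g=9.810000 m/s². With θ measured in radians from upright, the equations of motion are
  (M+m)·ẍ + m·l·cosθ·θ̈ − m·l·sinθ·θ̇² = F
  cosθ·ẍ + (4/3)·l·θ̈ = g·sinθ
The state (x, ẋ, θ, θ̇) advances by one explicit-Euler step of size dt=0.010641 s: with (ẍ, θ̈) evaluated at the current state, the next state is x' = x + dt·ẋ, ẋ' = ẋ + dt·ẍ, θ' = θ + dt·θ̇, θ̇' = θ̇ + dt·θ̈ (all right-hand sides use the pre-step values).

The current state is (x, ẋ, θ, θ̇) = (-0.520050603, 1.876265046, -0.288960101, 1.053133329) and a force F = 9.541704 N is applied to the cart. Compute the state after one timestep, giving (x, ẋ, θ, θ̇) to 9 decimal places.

sinθ=-0.284955594, cosθ=0.958540719
temp = (F + m·l·θ̇²·sinθ)/(M+m) = (9.541704 + -0.046496751)/0.999576 = 9.499234925
θ̈ = (g·sinθ − cosθ·temp)/(l·(4/3 − m·cos²θ/(M+m))) = -11.616916853
ẍ = temp − m·l·θ̈·cosθ/(M+m) = 11.138179752
Euler: x'=-0.520050603+0.010641·1.876265046=-0.500085267, ẋ'=1.876265046+0.010641·11.138179752=1.994786417
       θ'=-0.288960101+0.010641·1.053133329=-0.277753709, θ̇'=1.053133329+0.010641·-11.616916853=0.929517717

(-0.500085267, 1.994786417, -0.277753709, 0.929517717)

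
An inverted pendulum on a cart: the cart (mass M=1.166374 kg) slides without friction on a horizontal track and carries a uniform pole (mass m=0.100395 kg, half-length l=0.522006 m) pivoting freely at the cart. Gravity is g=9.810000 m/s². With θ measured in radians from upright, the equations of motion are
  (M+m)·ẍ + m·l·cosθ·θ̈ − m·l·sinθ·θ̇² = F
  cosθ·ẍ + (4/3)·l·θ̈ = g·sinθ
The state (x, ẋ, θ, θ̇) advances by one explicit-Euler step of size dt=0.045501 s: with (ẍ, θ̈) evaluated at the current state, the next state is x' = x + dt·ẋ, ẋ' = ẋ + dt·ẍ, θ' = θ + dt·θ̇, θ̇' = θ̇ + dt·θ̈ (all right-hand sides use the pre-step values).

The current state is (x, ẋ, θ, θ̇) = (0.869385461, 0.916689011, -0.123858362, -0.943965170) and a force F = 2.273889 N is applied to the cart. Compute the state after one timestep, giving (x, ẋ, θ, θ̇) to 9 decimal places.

(0.911095728, 1.006677380, -0.166809721, -1.151496932)

sinθ=-0.123541922, cosθ=0.992339354
temp = (F + m·l·θ̇²·sinθ)/(M+m) = (2.273889 + -0.005769177)/1.266769 = 1.790476261
θ̈ = (g·sinθ − cosθ·temp)/(l·(4/3 − m·cos²θ/(M+m))) = -4.561037379
ẍ = temp − m·l·θ̈·cosθ/(M+m) = 1.977722886
Euler: x'=0.869385461+0.045501·0.916689011=0.911095728, ẋ'=0.916689011+0.045501·1.977722886=1.006677380
       θ'=-0.123858362+0.045501·-0.943965170=-0.166809721, θ̇'=-0.943965170+0.045501·-4.561037379=-1.151496932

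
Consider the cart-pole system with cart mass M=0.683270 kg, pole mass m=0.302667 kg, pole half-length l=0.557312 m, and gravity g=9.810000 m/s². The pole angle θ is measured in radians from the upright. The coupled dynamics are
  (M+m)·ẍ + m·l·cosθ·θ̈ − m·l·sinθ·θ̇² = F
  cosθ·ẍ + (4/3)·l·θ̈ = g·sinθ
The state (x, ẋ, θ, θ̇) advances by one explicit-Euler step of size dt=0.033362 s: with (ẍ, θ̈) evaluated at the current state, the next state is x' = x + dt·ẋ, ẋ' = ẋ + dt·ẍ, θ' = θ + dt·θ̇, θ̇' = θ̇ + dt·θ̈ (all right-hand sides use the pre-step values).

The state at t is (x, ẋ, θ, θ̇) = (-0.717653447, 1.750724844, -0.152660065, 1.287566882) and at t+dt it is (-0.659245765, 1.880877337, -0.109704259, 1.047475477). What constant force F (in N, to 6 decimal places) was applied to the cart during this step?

ẍ = (ẋ'−ẋ)/dt = (1.880877337−1.750724844)/0.033362 = 3.901220
θ̈ = (θ̇'−θ̇)/dt = (1.047475477−1.287566882)/0.033362 = -7.196553
sinθ=-0.152068, cosθ=0.988370
F = (M+m)·ẍ + m·l·cosθ·θ̈ − m·l·sinθ·θ̇² = 3.846357 + -1.199796 − -0.042525 = 2.689085

F = 2.689085 N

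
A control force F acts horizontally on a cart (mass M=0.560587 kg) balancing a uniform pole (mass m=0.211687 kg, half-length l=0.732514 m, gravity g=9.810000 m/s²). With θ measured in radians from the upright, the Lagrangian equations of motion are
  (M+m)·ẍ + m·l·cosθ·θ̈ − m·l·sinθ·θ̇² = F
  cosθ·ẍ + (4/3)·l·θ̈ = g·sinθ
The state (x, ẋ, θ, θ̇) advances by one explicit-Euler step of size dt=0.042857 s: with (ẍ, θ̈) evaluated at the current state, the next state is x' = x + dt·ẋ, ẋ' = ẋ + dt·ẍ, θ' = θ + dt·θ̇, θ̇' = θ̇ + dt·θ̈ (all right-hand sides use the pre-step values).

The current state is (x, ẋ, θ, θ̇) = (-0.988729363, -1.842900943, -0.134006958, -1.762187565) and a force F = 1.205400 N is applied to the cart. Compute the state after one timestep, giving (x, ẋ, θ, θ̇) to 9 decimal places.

(-1.067710569, -1.749217982, -0.209529030, -1.914759467)

sinθ=-0.133606238, cosθ=0.991034496
temp = (F + m·l·θ̇²·sinθ)/(M+m) = (1.205400 + -0.064334083)/0.772274 = 1.477540247
θ̈ = (g·sinθ − cosθ·temp)/(l·(4/3 − m·cos²θ/(M+m))) = -3.560022910
ẍ = temp − m·l·θ̈·cosθ/(M+m) = 2.185943046
Euler: x'=-0.988729363+0.042857·-1.842900943=-1.067710569, ẋ'=-1.842900943+0.042857·2.185943046=-1.749217982
       θ'=-0.134006958+0.042857·-1.762187565=-0.209529030, θ̇'=-1.762187565+0.042857·-3.560022910=-1.914759467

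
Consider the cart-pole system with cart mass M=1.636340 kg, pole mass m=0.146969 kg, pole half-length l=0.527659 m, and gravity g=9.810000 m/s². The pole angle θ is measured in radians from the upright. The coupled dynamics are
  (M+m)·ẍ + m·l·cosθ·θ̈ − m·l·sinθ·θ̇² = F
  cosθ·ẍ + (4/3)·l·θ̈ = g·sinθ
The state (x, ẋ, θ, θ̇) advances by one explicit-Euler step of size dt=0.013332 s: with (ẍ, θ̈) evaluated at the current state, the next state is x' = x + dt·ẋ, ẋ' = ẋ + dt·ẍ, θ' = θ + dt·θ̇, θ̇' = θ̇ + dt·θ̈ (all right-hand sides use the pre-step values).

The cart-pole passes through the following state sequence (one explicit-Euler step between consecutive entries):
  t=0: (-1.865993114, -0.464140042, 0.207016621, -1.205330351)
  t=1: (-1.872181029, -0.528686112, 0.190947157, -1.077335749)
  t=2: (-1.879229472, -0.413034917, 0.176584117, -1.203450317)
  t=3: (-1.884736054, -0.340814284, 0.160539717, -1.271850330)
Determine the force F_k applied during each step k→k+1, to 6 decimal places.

step 0→1:
  ẍ = (ẋ'−ẋ)/dt = (-0.528686112−-0.464140042)/0.013332 = -4.841439
  θ̈ = (θ̇'−θ̇)/dt = (-1.077335749−-1.205330351)/0.013332 = 9.600555
  sinθ=0.205541, cosθ=0.978648
  F = (M+m)·ẍ + m·l·cosθ·θ̈ − m·l·sinθ·θ̇² = -8.633782 + 0.728622 − 0.023157 = -7.928318
step 1→2:
  ẍ = (ẋ'−ẋ)/dt = (-0.413034917−-0.528686112)/0.013332 = 8.674707
  θ̈ = (θ̇'−θ̇)/dt = (-1.203450317−-1.077335749)/0.013332 = -9.459539
  sinθ=0.189789, cosθ=0.981825
  F = (M+m)·ẍ + m·l·cosθ·θ̈ − m·l·sinθ·θ̇² = 15.469683 + -0.720250 − 0.017083 = 14.732351
step 2→3:
  ẍ = (ẋ'−ẋ)/dt = (-0.340814284−-0.413034917)/0.013332 = 5.417089
  θ̈ = (θ̇'−θ̇)/dt = (-1.271850330−-1.203450317)/0.013332 = -5.130514
  sinθ=0.175668, cosθ=0.984449
  F = (M+m)·ẍ + m·l·cosθ·θ̈ − m·l·sinθ·θ̇² = 9.660344 + -0.391682 − 0.019730 = 9.248932

F_0 = -7.928318 N
F_1 = 14.732351 N
F_2 = 9.248932 N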